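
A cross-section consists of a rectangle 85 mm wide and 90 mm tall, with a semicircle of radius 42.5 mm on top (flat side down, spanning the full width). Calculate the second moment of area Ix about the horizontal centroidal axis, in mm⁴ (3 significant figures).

Ix ≈ 1.37 × 10⁷ mm⁴

Split into non-overlapping primitives; take the origin at the lower-left of the bounding box.
Rectangular body: 85 × 90, A = 7 650 mm², y = 45 mm, Ī = 5 163 750 mm⁴.
Semicircular cap: semicircle r = 42.5, A = 2837.3 mm², y = 108.04 mm, Ī = 358 086 mm⁴.
Centroid: ȳ = ΣA·y / ΣA = 62.054 mm.
Transfer each piece to the horizontal centroidal axis using Ī + A·d² with d = y − 62.054:
  rectangular body: d = -17.054 mm → contributes +7 388 762 mm⁴
  semicircular cap: d = 45.983 mm → contributes +6 357 324 mm⁴
Total I = 13 746 086 mm⁴.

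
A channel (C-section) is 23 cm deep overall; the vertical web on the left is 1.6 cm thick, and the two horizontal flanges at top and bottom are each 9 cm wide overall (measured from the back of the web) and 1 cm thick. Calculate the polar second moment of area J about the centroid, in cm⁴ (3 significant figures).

J ≈ 3700 cm⁴

Split into non-overlapping primitives; take the origin at the lower-left of the bounding box.
Web: 1.6 × 23, A = 36.8 cm², y = 11.5 cm, Ī = 1622.3 cm⁴.
Top flange (beyond web): 7.4 × 1, A = 7.4 cm², y = 22.5 cm, Ī = 0.61667 cm⁴.
Bottom flange (beyond web): 7.4 × 1, A = 7.4 cm², y = 0.5 cm, Ī = 0.61667 cm⁴.
By symmetry the centroid is at mid-height, ȳ = 11.5 cm.
Transfer each piece to the centroidal x-axis using Ī + A·d² with d = y − 11.5:
  web: d = 0 cm → contributes +1622.3 cm⁴
  top flange (beyond web): d = 11 cm → contributes +896.02 cm⁴
  bottom flange (beyond web): d = -11 cm → contributes +896.02 cm⁴
Total I = 3414.3 cm⁴.
For the y-axis: x̄ = 2.0907 cm.
Repeating about the centroidal y-axis gives I_y = 289.13 cm⁴.
Polar second moment: J = I_x + I_y = 3703.4 cm⁴.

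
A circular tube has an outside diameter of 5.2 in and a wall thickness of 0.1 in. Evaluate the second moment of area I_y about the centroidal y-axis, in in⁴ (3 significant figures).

I_y ≈ 5.21 in⁴

Decompose the section into non-overlapping parts with the origin at the bottom-left of its bounding rectangle.
Outer circle: ⌀5.2, A = 21.237 in², x = 2.6 in, Ī = 35.891 in⁴.
Bore (subtracted): ⌀5, A = 19.635 in², x = 2.6 in, Ī = 30.68 in⁴.
By symmetry the centroid is at mid-width, x̄ = 2.6 in.
All pieces are centred on the centroidal y-axis, so I = ΣĪ (holes subtracted) = 5.2112 in⁴.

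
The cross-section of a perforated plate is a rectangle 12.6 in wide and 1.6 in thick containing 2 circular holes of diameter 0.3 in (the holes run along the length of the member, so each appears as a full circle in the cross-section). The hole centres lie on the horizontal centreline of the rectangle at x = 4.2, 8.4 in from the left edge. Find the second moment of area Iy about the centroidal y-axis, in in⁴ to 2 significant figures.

Treat the section as a set of non-overlapping primitives; coordinates are from the bounding-box lower-left.
Plate: 12.6 × 1.6, A = 20.16 in², x = 6.3 in, Ī = 266.7 in⁴.
Hole 1 (subtracted): ⌀0.3, A = 0.07069 in², x = 4.2 in, Ī = 0.0003976 in⁴.
Hole 2 (subtracted): ⌀0.3, A = 0.07069 in², x = 8.4 in, Ī = 0.0003976 in⁴.
By symmetry the centroid is at mid-width, x̄ = 6.3 in.
Transfer each piece to the centroidal y-axis using Ī + A·d² with d = x − 6.3:
  plate: d = 0 in → contributes +266.7 in⁴
  hole 1: d = -2.1 in → contributes −0.3121 in⁴
  hole 2: d = 2.1 in → contributes −0.3121 in⁴
Total I = 266.1 in⁴.

Iy ≈ 270 in⁴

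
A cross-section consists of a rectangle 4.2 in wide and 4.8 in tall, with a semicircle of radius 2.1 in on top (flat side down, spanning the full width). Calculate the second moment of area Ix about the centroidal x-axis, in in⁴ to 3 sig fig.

Split into non-overlapping primitives; take the origin at the lower-left of the bounding box.
Rectangular body: 4.2 × 4.8, A = 20.16 in², y = 2.4 in, Ī = 38.707 in⁴.
Semicircular cap: semicircle r = 2.1, A = 6.9272 in², y = 5.6913 in, Ī = 2.1346 in⁴.
Centroid: ȳ = ΣA·y / ΣA = 3.2417 in.
Transfer each piece to the centroidal x-axis using Ī + A·d² with d = y − 3.2417:
  rectangular body: d = -0.8417 in → contributes +52.99 in⁴
  semicircular cap: d = 2.4496 in → contributes +43.7 in⁴
Total I = 96.69 in⁴.

Ix ≈ 96.7 in⁴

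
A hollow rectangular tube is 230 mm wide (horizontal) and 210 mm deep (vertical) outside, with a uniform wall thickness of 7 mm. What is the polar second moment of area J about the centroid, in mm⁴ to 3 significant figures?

J ≈ 9.03 × 10⁷ mm⁴

Decompose the section into non-overlapping parts with the origin at the bottom-left of its bounding rectangle.
Outer rectangle: 230 × 210, A = 48 300 mm², y = 105 mm, Ī = 177 502 500 mm⁴.
Inner void (subtracted): 216 × 196, A = 42 336 mm², y = 105 mm, Ī = 135 531 648 mm⁴.
By symmetry the centroid is at mid-height, ȳ = 105 mm.
All pieces are centred on the centroidal x-axis, so I = ΣĪ (holes subtracted) = 41 970 852 mm⁴.
Repeating about the centroidal y-axis gives I_y = 48 320 132 mm⁴.
Polar second moment: J = I_x + I_y = 90 290 984 mm⁴.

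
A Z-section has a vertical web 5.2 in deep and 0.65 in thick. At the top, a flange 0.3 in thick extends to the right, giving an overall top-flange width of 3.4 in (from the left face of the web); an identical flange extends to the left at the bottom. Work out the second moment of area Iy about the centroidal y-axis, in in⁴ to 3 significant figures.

Treat the section as a set of non-overlapping primitives; coordinates are from the bounding-box lower-left.
Web: 0.65 × 5.2, A = 3.38 in², x = 3.075 in, Ī = 0.119 in⁴.
Top flange (beyond web): 2.75 × 0.3, A = 0.825 in², x = 4.775 in, Ī = 0.51992 in⁴.
Bottom flange (beyond web): 2.75 × 0.3, A = 0.825 in², x = 1.375 in, Ī = 0.51992 in⁴.
Centroid: x̄ = ΣA·x / ΣA = 3.075 in.
Transfer each piece to the centroidal y-axis using Ī + A·d² with d = x − 3.075:
  web: d = 0 in → contributes +0.119 in⁴
  top flange (beyond web): d = 1.7 in → contributes +2.9042 in⁴
  bottom flange (beyond web): d = -1.7 in → contributes +2.9042 in⁴
Total I = 5.9273 in⁴.

Iy ≈ 5.93 in⁴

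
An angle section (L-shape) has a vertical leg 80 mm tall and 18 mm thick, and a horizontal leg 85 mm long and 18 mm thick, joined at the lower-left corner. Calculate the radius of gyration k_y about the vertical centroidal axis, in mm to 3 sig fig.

k_y ≈ 25.2 mm

Split into non-overlapping primitives; take the origin at the lower-left of the bounding box.
Vertical leg: 18 × 80, A = 1 440 mm², x = 9 mm, Ī = 38 880 mm⁴.
Horizontal leg (remainder): 67 × 18, A = 1 206 mm², x = 51.5 mm, Ī = 451 145 mm⁴.
Centroid: x̄ = ΣA·x / ΣA = 28.371 mm.
Transfer each piece to the vertical centroidal axis using Ī + A·d² with d = x − 28.371:
  vertical leg: d = -19.371 mm → contributes +579 205 mm⁴
  horizontal leg (remainder): d = 23.129 mm → contributes +1 096 309 mm⁴
Total I = 1 675 514 mm⁴.
Radius of gyration: k = √(I/A) = √(1 675 514 / 2 646) = 25.164 mm.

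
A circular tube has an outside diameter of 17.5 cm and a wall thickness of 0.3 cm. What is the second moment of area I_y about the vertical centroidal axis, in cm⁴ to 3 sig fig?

I_y ≈ 600 cm⁴

Split into non-overlapping primitives; take the origin at the lower-left of the bounding box.
Outer circle: ⌀17.5, A = 240.53 cm², x = 8.75 cm, Ī = 4603.9 cm⁴.
Bore (subtracted): ⌀16.9, A = 224.32 cm², x = 8.75 cm, Ī = 4004.2 cm⁴.
By symmetry the centroid is at mid-width, x̄ = 8.75 cm.
All pieces are centred on the vertical centroidal axis, so I = ΣĪ (holes subtracted) = 599.65 cm⁴.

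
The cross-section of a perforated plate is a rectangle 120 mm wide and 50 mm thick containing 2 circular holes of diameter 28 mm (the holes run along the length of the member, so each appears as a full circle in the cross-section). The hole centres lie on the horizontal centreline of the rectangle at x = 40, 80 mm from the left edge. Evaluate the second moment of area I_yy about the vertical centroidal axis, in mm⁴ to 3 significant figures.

Split into non-overlapping primitives; take the origin at the lower-left of the bounding box.
Plate: 120 × 50, A = 6 000 mm², x = 60 mm, Ī = 7 200 000 mm⁴.
Hole 1 (subtracted): ⌀28, A = 615.75 mm², x = 40 mm, Ī = 30 172 mm⁴.
Hole 2 (subtracted): ⌀28, A = 615.75 mm², x = 80 mm, Ī = 30 172 mm⁴.
By symmetry the centroid is at mid-width, x̄ = 60 mm.
Transfer each piece to the vertical centroidal axis using Ī + A·d² with d = x − 60:
  plate: d = 0 mm → contributes +7 200 000 mm⁴
  hole 1: d = -20 mm → contributes −276 473 mm⁴
  hole 2: d = 20 mm → contributes −276 473 mm⁴
Total I = 6 647 055 mm⁴.

I_yy ≈ 6.65 × 10⁶ mm⁴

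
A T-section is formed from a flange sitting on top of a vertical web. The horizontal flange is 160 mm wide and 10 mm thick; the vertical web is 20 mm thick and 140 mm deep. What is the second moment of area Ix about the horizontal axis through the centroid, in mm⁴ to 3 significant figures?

Split into non-overlapping primitives; take the origin at the lower-left of the bounding box.
Flange: 160 × 10, A = 1 600 mm², y = 145 mm, Ī = 13 333 mm⁴.
Web: 20 × 140, A = 2 800 mm², y = 70 mm, Ī = 4 573 333 mm⁴.
Centroid: ȳ = ΣA·y / ΣA = 97.273 mm.
Transfer each piece to the horizontal axis through the centroid using Ī + A·d² with d = y − 97.273:
  flange: d = 47.727 mm → contributes +3 657 961 mm⁴
  web: d = -27.273 mm → contributes +6 655 978 mm⁴
Total I = 10 313 939 mm⁴.

Ix ≈ 1.03 × 10⁷ mm⁴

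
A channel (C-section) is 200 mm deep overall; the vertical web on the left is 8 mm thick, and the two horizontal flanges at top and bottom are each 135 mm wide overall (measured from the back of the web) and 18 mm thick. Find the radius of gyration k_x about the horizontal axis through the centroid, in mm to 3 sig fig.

k_x ≈ 83.8 mm

Split into non-overlapping primitives; take the origin at the lower-left of the bounding box.
Web: 8 × 200, A = 1 600 mm², y = 100 mm, Ī = 5 333 333 mm⁴.
Top flange (beyond web): 127 × 18, A = 2 286 mm², y = 191 mm, Ī = 61 722 mm⁴.
Bottom flange (beyond web): 127 × 18, A = 2 286 mm², y = 9 mm, Ī = 61 722 mm⁴.
By symmetry the centroid is at mid-height, ȳ = 100 mm.
Transfer each piece to the horizontal axis through the centroid using Ī + A·d² with d = y − 100:
  web: d = 0 mm → contributes +5 333 333 mm⁴
  top flange (beyond web): d = 91 mm → contributes +18 992 088 mm⁴
  bottom flange (beyond web): d = -91 mm → contributes +18 992 088 mm⁴
Total I = 43 317 509 mm⁴.
Radius of gyration: k = √(I/A) = √(43 317 509 / 6 172) = 83.776 mm.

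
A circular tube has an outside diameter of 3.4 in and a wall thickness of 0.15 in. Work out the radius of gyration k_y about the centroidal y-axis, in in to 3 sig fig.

Decompose the section into non-overlapping parts with the origin at the bottom-left of its bounding rectangle.
Outer circle: ⌀3.4, A = 9.0792 in², x = 1.7 in, Ī = 6.5597 in⁴.
Bore (subtracted): ⌀3.1, A = 7.5477 in², x = 1.7 in, Ī = 4.5333 in⁴.
By symmetry the centroid is at mid-width, x̄ = 1.7 in.
All pieces are centred on the centroidal y-axis, so I = ΣĪ (holes subtracted) = 2.0264 in⁴.
Radius of gyration: k = √(I/A) = √(2.0264 / 1.5315) = 1.1503 in.

k_y ≈ 1.15 in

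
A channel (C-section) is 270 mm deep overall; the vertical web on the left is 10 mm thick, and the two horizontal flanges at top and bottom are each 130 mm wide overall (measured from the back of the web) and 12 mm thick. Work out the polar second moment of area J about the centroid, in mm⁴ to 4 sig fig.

Decompose the section into non-overlapping parts with the origin at the bottom-left of its bounding rectangle.
Web: 10 × 270, A = 2 700 mm², y = 135 mm, Ī = 16 402 500 mm⁴.
Top flange (beyond web): 120 × 12, A = 1 440 mm², y = 264 mm, Ī = 17 280 mm⁴.
Bottom flange (beyond web): 120 × 12, A = 1 440 mm², y = 6 mm, Ī = 17 280 mm⁴.
By symmetry the centroid is at mid-height, ȳ = 135 mm.
Transfer each piece to the centroidal x-axis using Ī + A·d² with d = y − 135:
  web: d = 0 mm → contributes +16 402 500 mm⁴
  top flange (beyond web): d = 129 mm → contributes +23 980 320 mm⁴
  bottom flange (beyond web): d = -129 mm → contributes +23 980 320 mm⁴
Total I = 64 363 140 mm⁴.
For the y-axis: x̄ = 38.5484 mm.
Repeating about the centroidal y-axis gives I_y = 9 366 242 mm⁴.
Polar second moment: J = I_x + I_y = 73 729 382 mm⁴.

J ≈ 7.373 × 10⁷ mm⁴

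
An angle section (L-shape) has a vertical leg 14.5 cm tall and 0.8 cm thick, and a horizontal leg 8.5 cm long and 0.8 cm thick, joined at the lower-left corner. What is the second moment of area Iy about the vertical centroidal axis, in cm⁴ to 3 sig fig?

Iy ≈ 104 cm⁴

Split into non-overlapping primitives; take the origin at the lower-left of the bounding box.
Vertical leg: 0.8 × 14.5, A = 11.6 cm², x = 0.4 cm, Ī = 0.61867 cm⁴.
Horizontal leg (remainder): 7.7 × 0.8, A = 6.16 cm², x = 4.65 cm, Ī = 30.436 cm⁴.
Centroid: x̄ = ΣA·x / ΣA = 1.8741 cm.
Transfer each piece to the vertical centroidal axis using Ī + A·d² with d = x − 1.8741:
  vertical leg: d = -1.4741 cm → contributes +25.825 cm⁴
  horizontal leg (remainder): d = 2.7759 cm → contributes +77.902 cm⁴
Total I = 103.73 cm⁴.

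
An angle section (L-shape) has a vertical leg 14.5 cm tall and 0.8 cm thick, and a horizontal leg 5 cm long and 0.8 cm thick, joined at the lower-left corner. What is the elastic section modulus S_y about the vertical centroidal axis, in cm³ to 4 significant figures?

S_y ≈ 5.408 cm³

Split into non-overlapping primitives; take the origin at the lower-left of the bounding box.
Vertical leg: 0.8 × 14.5, A = 11.6 cm², x = 0.4 cm, Ī = 0.618667 cm⁴.
Horizontal leg (remainder): 4.2 × 0.8, A = 3.36 cm², x = 2.9 cm, Ī = 4.9392 cm⁴.
Centroid: x̄ = ΣA·x / ΣA = 0.961497 cm.
Transfer each piece to the vertical centroidal axis using Ī + A·d² with d = x − 0.961497:
  vertical leg: d = -0.561497 cm → contributes +4.27591 cm⁴
  horizontal leg (remainder): d = 1.9385 cm → contributes +17.5654 cm⁴
Total I = 21.8413 cm⁴.
Extreme fibre distance c = 4.0385 cm; S = I/c = 5.40826 cm³.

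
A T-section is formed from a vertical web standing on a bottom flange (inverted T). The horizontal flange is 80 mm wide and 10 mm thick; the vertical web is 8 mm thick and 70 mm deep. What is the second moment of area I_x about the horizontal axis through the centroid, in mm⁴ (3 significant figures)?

Treat the section as a set of non-overlapping primitives; coordinates are from the bounding-box lower-left.
Flange: 80 × 10, A = 800 mm², y = 5 mm, Ī = 6666.7 mm⁴.
Web: 8 × 70, A = 560 mm², y = 45 mm, Ī = 228 667 mm⁴.
Centroid: ȳ = ΣA·y / ΣA = 21.471 mm.
Transfer each piece to the horizontal axis through the centroid using Ī + A·d² with d = y − 21.471:
  flange: d = -16.471 mm → contributes +223 691 mm⁴
  web: d = 23.529 mm → contributes +538 701 mm⁴
Total I = 762 392 mm⁴.

I_x ≈ 7.62 × 10⁵ mm⁴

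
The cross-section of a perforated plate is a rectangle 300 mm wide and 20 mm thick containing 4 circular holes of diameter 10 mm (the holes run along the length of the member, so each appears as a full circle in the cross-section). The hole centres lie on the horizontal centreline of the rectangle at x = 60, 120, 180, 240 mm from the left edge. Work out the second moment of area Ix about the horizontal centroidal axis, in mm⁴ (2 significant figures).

Break the section into simple shapes (no overlaps), measuring from the bottom-left corner of the bounding box.
Plate: 300 × 20, A = 6 000 mm², y = 10 mm, Ī = 200 000 mm⁴.
Hole 1 (subtracted): ⌀10, A = 78.54 mm², y = 10 mm, Ī = 490.9 mm⁴.
Hole 2 (subtracted): ⌀10, A = 78.54 mm², y = 10 mm, Ī = 490.9 mm⁴.
Hole 3 (subtracted): ⌀10, A = 78.54 mm², y = 10 mm, Ī = 490.9 mm⁴.
Hole 4 (subtracted): ⌀10, A = 78.54 mm², y = 10 mm, Ī = 490.9 mm⁴.
By symmetry the centroid is at mid-height, ȳ = 10 mm.
All pieces are centred on the horizontal centroidal axis, so I = ΣĪ (holes subtracted) = 198 037 mm⁴.

Ix ≈ 2.0 × 10⁵ mm⁴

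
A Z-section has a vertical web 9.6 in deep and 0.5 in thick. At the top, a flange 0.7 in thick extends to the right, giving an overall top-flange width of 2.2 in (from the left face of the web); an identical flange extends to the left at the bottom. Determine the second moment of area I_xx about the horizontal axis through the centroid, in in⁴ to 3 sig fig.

I_xx ≈ 84.1 in⁴

Treat the section as a set of non-overlapping primitives; coordinates are from the bounding-box lower-left.
Web: 0.5 × 9.6, A = 4.8 in², y = 4.8 in, Ī = 36.864 in⁴.
Top flange (beyond web): 1.7 × 0.7, A = 1.19 in², y = 9.25 in, Ī = 0.048592 in⁴.
Bottom flange (beyond web): 1.7 × 0.7, A = 1.19 in², y = 0.35 in, Ī = 0.048592 in⁴.
Centroid: ȳ = ΣA·y / ΣA = 4.8 in.
Transfer each piece to the horizontal axis through the centroid using Ī + A·d² with d = y − 4.8:
  web: d = 0 in → contributes +36.864 in⁴
  top flange (beyond web): d = 4.45 in → contributes +23.614 in⁴
  bottom flange (beyond web): d = -4.45 in → contributes +23.614 in⁴
Total I = 84.091 in⁴.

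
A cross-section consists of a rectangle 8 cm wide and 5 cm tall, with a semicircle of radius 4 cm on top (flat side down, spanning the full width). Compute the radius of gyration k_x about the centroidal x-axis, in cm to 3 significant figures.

k_x ≈ 2.43 cm

Decompose the section into non-overlapping parts with the origin at the bottom-left of its bounding rectangle.
Rectangular body: 8 × 5, A = 40 cm², y = 2.5 cm, Ī = 83.333 cm⁴.
Semicircular cap: semicircle r = 4, A = 25.133 cm², y = 6.6977 cm, Ī = 28.098 cm⁴.
Centroid: ȳ = ΣA·y / ΣA = 4.1197 cm.
Transfer each piece to the centroidal x-axis using Ī + A·d² with d = y − 4.1197:
  rectangular body: d = -1.6197 cm → contributes +188.28 cm⁴
  semicircular cap: d = 2.5779 cm → contributes +195.12 cm⁴
Total I = 383.4 cm⁴.
Radius of gyration: k = √(I/A) = √(383.4 / 65.133) = 2.4262 cm.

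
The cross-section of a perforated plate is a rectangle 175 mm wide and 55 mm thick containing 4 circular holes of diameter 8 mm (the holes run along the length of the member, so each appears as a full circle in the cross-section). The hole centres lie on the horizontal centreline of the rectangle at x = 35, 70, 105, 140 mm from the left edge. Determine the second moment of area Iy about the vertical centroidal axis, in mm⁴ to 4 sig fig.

Iy ≈ 2.426 × 10⁷ mm⁴

Treat the section as a set of non-overlapping primitives; coordinates are from the bounding-box lower-left.
Plate: 175 × 55, A = 9 625 mm², x = 87.5 mm, Ī = 24 563 802 mm⁴.
Hole 1 (subtracted): ⌀8, A = 50.2655 mm², x = 35 mm, Ī = 201.062 mm⁴.
Hole 2 (subtracted): ⌀8, A = 50.2655 mm², x = 70 mm, Ī = 201.062 mm⁴.
Hole 3 (subtracted): ⌀8, A = 50.2655 mm², x = 105 mm, Ī = 201.062 mm⁴.
Hole 4 (subtracted): ⌀8, A = 50.2655 mm², x = 140 mm, Ī = 201.062 mm⁴.
By symmetry the centroid is at mid-width, x̄ = 87.5 mm.
Transfer each piece to the vertical centroidal axis using Ī + A·d² with d = x − 87.5:
  plate: d = 0 mm → contributes +24 563 802 mm⁴
  hole 1: d = -52.5 mm → contributes −138 745 mm⁴
  hole 2: d = -17.5 mm → contributes −15594.9 mm⁴
  hole 3: d = 17.5 mm → contributes −15594.9 mm⁴
  hole 4: d = 52.5 mm → contributes −138 745 mm⁴
Total I = 24 255 122 mm⁴.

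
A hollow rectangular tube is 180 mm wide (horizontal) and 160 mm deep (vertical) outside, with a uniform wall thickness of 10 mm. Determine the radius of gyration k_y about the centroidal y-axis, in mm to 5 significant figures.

Break the section into simple shapes (no overlaps), measuring from the bottom-left corner of the bounding box.
Outer rectangle: 180 × 160, A = 28 800 mm², x = 90 mm, Ī = 77 760 000 mm⁴.
Inner void (subtracted): 160 × 140, A = 22 400 mm², x = 90 mm, Ī = 47 786 667 mm⁴.
By symmetry the centroid is at mid-width, x̄ = 90 mm.
All pieces are centred on the centroidal y-axis, so I = ΣĪ (holes subtracted) = 29 973 333 mm⁴.
Radius of gyration: k = √(I/A) = √(29 973 333 / 6 400) = 68.43488 mm.

k_y ≈ 68.435 mm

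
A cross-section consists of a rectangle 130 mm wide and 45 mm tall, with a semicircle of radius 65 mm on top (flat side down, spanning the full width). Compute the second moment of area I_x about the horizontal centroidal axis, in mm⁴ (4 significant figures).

I_x ≈ 1.075 × 10⁷ mm⁴

Split into non-overlapping primitives; take the origin at the lower-left of the bounding box.
Rectangular body: 130 × 45, A = 5 850 mm², y = 22.5 mm, Ī = 987 188 mm⁴.
Semicircular cap: semicircle r = 65, A = 6636.61 mm², y = 72.5869 mm, Ī = 1 959 230 mm⁴.
Centroid: ȳ = ΣA·y / ΣA = 49.1211 mm.
Transfer each piece to the horizontal centroidal axis using Ī + A·d² with d = y − 49.1211:
  rectangular body: d = -26.6211 mm → contributes +5 132 977 mm⁴
  semicircular cap: d = 23.4658 mm → contributes +5 613 634 mm⁴
Total I = 10 746 610 mm⁴.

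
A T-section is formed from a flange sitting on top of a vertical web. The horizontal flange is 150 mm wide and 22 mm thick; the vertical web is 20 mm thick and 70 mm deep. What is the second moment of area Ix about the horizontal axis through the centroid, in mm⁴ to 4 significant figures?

Ix ≈ 2.785 × 10⁶ mm⁴

Split into non-overlapping primitives; take the origin at the lower-left of the bounding box.
Flange: 150 × 22, A = 3 300 mm², y = 81 mm, Ī = 133 100 mm⁴.
Web: 20 × 70, A = 1 400 mm², y = 35 mm, Ī = 571 667 mm⁴.
Centroid: ȳ = ΣA·y / ΣA = 67.2979 mm.
Transfer each piece to the horizontal axis through the centroid using Ī + A·d² with d = y − 67.2979:
  flange: d = 13.7021 mm → contributes +752 669 mm⁴
  web: d = -32.2979 mm → contributes +2 032 080 mm⁴
Total I = 2 784 750 mm⁴.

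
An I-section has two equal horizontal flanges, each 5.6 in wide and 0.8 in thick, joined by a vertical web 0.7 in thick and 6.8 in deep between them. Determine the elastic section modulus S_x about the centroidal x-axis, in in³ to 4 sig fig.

S_x ≈ 35.29 in³

Split into non-overlapping primitives; take the origin at the lower-left of the bounding box.
Bottom flange: 5.6 × 0.8, A = 4.48 in², y = 0.4 in, Ī = 0.238933 in⁴.
Web: 0.7 × 6.8, A = 4.76 in², y = 4.2 in, Ī = 18.3419 in⁴.
Top flange: 5.6 × 0.8, A = 4.48 in², y = 8 in, Ī = 0.238933 in⁴.
By symmetry the centroid is at mid-height, ȳ = 4.2 in.
Transfer each piece to the centroidal x-axis using Ī + A·d² with d = y − 4.2:
  bottom flange: d = -3.8 in → contributes +64.9301 in⁴
  web: d = 0 in → contributes +18.3419 in⁴
  top flange: d = 3.8 in → contributes +64.9301 in⁴
Total I = 148.202 in⁴.
Extreme fibre distance c = 4.2 in; S = I/c = 35.2862 in³.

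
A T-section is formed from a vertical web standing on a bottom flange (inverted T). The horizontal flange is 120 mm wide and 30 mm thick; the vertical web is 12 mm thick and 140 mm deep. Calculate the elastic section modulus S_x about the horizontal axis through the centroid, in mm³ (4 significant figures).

Break the section into simple shapes (no overlaps), measuring from the bottom-left corner of the bounding box.
Flange: 120 × 30, A = 3 600 mm², y = 15 mm, Ī = 270 000 mm⁴.
Web: 12 × 140, A = 1 680 mm², y = 100 mm, Ī = 2 744 000 mm⁴.
Centroid: ȳ = ΣA·y / ΣA = 42.0455 mm.
Transfer each piece to the horizontal axis through the centroid using Ī + A·d² with d = y − 42.0455:
  flange: d = -27.0455 mm → contributes +2 903 244 mm⁴
  web: d = 57.9545 mm → contributes +8 386 665 mm⁴
Total I = 11 289 909 mm⁴.
Extreme fibre distance c = 127.955 mm; S = I/c = 88233.7 mm³.

S_x ≈ 8.823 × 10⁴ mm³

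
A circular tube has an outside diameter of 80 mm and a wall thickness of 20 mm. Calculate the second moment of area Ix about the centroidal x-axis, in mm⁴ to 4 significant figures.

Ix ≈ 1.885 × 10⁶ mm⁴

Split into non-overlapping primitives; take the origin at the lower-left of the bounding box.
Outer circle: ⌀80, A = 5026.55 mm², y = 40 mm, Ī = 2 010 619 mm⁴.
Bore (subtracted): ⌀40, A = 1256.64 mm², y = 40 mm, Ī = 125 664 mm⁴.
By symmetry the centroid is at mid-height, ȳ = 40 mm.
All pieces are centred on the centroidal x-axis, so I = ΣĪ (holes subtracted) = 1 884 956 mm⁴.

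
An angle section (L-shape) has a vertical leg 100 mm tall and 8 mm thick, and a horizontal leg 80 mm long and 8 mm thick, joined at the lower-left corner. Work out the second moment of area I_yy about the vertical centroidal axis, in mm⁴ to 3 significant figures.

Decompose the section into non-overlapping parts with the origin at the bottom-left of its bounding rectangle.
Vertical leg: 8 × 100, A = 800 mm², x = 4 mm, Ī = 4266.7 mm⁴.
Horizontal leg (remainder): 72 × 8, A = 576 mm², x = 44 mm, Ī = 248 832 mm⁴.
Centroid: x̄ = ΣA·x / ΣA = 20.744 mm.
Transfer each piece to the vertical centroidal axis using Ī + A·d² with d = x − 20.744:
  vertical leg: d = -16.744 mm → contributes +228 561 mm⁴
  horizontal leg (remainder): d = 23.256 mm → contributes +560 352 mm⁴
Total I = 788 913 mm⁴.

I_yy ≈ 7.89 × 10⁵ mm⁴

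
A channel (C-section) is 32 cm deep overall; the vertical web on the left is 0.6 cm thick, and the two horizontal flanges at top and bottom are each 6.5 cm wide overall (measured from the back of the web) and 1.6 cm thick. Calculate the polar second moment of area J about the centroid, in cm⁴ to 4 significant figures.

J ≈ 6160 cm⁴

Decompose the section into non-overlapping parts with the origin at the bottom-left of its bounding rectangle.
Web: 0.6 × 32, A = 19.2 cm², y = 16 cm, Ī = 1638.4 cm⁴.
Top flange (beyond web): 5.9 × 1.6, A = 9.44 cm², y = 31.2 cm, Ī = 2.01387 cm⁴.
Bottom flange (beyond web): 5.9 × 1.6, A = 9.44 cm², y = 0.8 cm, Ī = 2.01387 cm⁴.
By symmetry the centroid is at mid-height, ȳ = 16 cm.
Transfer each piece to the centroidal x-axis using Ī + A·d² with d = y − 16:
  web: d = 0 cm → contributes +1638.4 cm⁴
  top flange (beyond web): d = 15.2 cm → contributes +2183.03 cm⁴
  bottom flange (beyond web): d = -15.2 cm → contributes +2183.03 cm⁴
Total I = 6004.46 cm⁴.
For the y-axis: x̄ = 1.91134 cm.
Repeating about the centroidal y-axis gives I_y = 155.892 cm⁴.
Polar second moment: J = I_x + I_y = 6160.35 cm⁴.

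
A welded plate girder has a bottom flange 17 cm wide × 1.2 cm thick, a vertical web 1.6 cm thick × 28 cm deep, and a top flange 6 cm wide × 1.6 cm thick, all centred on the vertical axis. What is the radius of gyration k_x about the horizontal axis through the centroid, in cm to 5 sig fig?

Split into non-overlapping primitives; take the origin at the lower-left of the bounding box.
Bottom plate: 17 × 1.2, A = 20.4 cm², y = 0.6 cm, Ī = 2.448 cm⁴.
Web plate: 1.6 × 28, A = 44.8 cm², y = 15.2 cm, Ī = 2926.933 cm⁴.
Top plate: 6 × 1.6, A = 9.6 cm², y = 30 cm, Ī = 2.048 cm⁴.
Centroid: ȳ = ΣA·y / ΣA = 13.11765 cm.
Transfer each piece to the horizontal axis through the centroid using Ī + A·d² with d = y − 13.11765:
  bottom plate: d = -12.51765 cm → contributes +3198.954 cm⁴
  web plate: d = 2.082353 cm → contributes +3121.195 cm⁴
  top plate: d = 16.88235 cm → contributes +2738.181 cm⁴
Total I = 9058.33 cm⁴.
Radius of gyration: k = √(I/A) = √(9058.33 / 74.8) = 11.00457 cm.

k_x ≈ 11.005 cm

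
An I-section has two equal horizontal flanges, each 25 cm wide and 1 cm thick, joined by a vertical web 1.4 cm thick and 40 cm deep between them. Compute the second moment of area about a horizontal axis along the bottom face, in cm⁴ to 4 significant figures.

Split into non-overlapping primitives; take the origin at the lower-left of the bounding box.
Bottom flange: 25 × 1, A = 25 cm², y = 0.5 cm, Ī = 2.08333 cm⁴.
Web: 1.4 × 40, A = 56 cm², y = 21 cm, Ī = 7466.67 cm⁴.
Top flange: 25 × 1, A = 25 cm², y = 41.5 cm, Ī = 2.08333 cm⁴.
Transfer each piece to a horizontal axis along the bottom face using Ī + A·d² with d = y − 0:
  bottom flange: d = 0.5 cm → contributes +8.33333 cm⁴
  web: d = 21 cm → contributes +32162.7 cm⁴
  top flange: d = 41.5 cm → contributes +43058.3 cm⁴
Total I = 75229.3 cm⁴.

I_base ≈ 7.523 × 10⁴ cm⁴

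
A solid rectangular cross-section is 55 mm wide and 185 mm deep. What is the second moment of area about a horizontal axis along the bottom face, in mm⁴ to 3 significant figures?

The section: 55 × 185, A = 10 175 mm², y = 92.5 mm, Ī = 29 019 948 mm⁴.
Transfer it to the bottom edge using Ī + A·d² with d = y − 0:
  the section: d = 92.5 mm → contributes +116 079 792 mm⁴
Total I = 116 079 792 mm⁴.

I_base ≈ 1.16 × 10⁸ mm⁴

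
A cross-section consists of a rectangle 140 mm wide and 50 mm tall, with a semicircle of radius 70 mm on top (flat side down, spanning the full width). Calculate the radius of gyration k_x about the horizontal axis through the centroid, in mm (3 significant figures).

k_x ≈ 32.0 mm

Treat the section as a set of non-overlapping primitives; coordinates are from the bounding-box lower-left.
Rectangular body: 140 × 50, A = 7 000 mm², y = 25 mm, Ī = 1 458 333 mm⁴.
Semicircular cap: semicircle r = 70, A = 7696.9 mm², y = 79.709 mm, Ī = 2 635 265 mm⁴.
Centroid: ȳ = ΣA·y / ΣA = 53.652 mm.
Transfer each piece to the horizontal axis through the centroid using Ī + A·d² with d = y − 53.652:
  rectangular body: d = -28.652 mm → contributes +7 204 718 mm⁴
  semicircular cap: d = 26.057 mm → contributes +7 861 353 mm⁴
Total I = 15 066 071 mm⁴.
Radius of gyration: k = √(I/A) = √(15 066 071 / 14 697) = 32.017 mm.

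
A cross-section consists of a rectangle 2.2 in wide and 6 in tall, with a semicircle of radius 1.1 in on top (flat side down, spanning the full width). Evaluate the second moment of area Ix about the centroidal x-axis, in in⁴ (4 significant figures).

Split into non-overlapping primitives; take the origin at the lower-left of the bounding box.
Rectangular body: 2.2 × 6, A = 13.2 in², y = 3 in, Ī = 39.6 in⁴.
Semicircular cap: semicircle r = 1.1, A = 1.90066 in², y = 6.46685 in, Ī = 0.160695 in⁴.
Centroid: ȳ = ΣA·y / ΣA = 3.43636 in.
Transfer each piece to the centroidal x-axis using Ī + A·d² with d = y − 3.43636:
  rectangular body: d = -0.43636 in → contributes +42.1134 in⁴
  semicircular cap: d = 3.03049 in → contributes +17.6162 in⁴
Total I = 59.7296 in⁴.

Ix ≈ 59.73 in⁴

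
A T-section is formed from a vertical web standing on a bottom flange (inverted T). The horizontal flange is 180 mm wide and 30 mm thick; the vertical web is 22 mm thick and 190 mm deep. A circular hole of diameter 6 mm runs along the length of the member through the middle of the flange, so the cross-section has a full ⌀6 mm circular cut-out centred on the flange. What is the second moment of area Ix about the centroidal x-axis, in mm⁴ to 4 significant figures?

Ix ≈ 4.142 × 10⁷ mm⁴

Treat the section as a set of non-overlapping primitives; coordinates are from the bounding-box lower-left.
Flange: 180 × 30, A = 5 400 mm², y = 15 mm, Ī = 405 000 mm⁴.
Web: 22 × 190, A = 4 180 mm², y = 125 mm, Ī = 12 574 833 mm⁴.
Hole (subtracted): ⌀6, A = 28.2743 mm², y = 15 mm, Ī = 63.6173 mm⁴.
Centroid: ȳ = ΣA·y / ΣA = 63.1379 mm.
Transfer each piece to the centroidal x-axis using Ī + A·d² with d = y − 63.1379:
  flange: d = -48.1379 mm → contributes +12 918 189 mm⁴
  web: d = 61.8621 mm → contributes +28 571 357 mm⁴
  hole: d = -48.1379 mm → contributes −65582.5 mm⁴
Total I = 41 423 964 mm⁴.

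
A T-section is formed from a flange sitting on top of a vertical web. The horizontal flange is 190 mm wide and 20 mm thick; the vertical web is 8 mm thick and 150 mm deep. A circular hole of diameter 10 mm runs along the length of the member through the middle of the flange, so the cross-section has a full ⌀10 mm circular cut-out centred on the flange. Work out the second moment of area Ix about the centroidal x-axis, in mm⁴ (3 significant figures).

Ix ≈ 8.93 × 10⁶ mm⁴

Split into non-overlapping primitives; take the origin at the lower-left of the bounding box.
Flange: 190 × 20, A = 3 800 mm², y = 160 mm, Ī = 126 667 mm⁴.
Web: 8 × 150, A = 1 200 mm², y = 75 mm, Ī = 2 250 000 mm⁴.
Hole (subtracted): ⌀10, A = 78.54 mm², y = 160 mm, Ī = 490.87 mm⁴.
Centroid: ȳ = ΣA·y / ΣA = 139.27 mm.
Transfer each piece to the centroidal x-axis using Ī + A·d² with d = y − 139.27:
  flange: d = 20.726 mm → contributes +1 758 952 mm⁴
  web: d = -64.274 mm → contributes +7 207 445 mm⁴
  hole: d = 20.726 mm → contributes −34 228 mm⁴
Total I = 8 932 169 mm⁴.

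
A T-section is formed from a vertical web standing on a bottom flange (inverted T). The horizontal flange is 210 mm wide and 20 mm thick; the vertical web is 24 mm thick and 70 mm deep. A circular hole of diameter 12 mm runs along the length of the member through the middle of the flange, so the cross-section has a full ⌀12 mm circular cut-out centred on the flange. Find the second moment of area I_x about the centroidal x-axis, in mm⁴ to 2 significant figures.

Break the section into simple shapes (no overlaps), measuring from the bottom-left corner of the bounding box.
Flange: 210 × 20, A = 4 200 mm², y = 10 mm, Ī = 140 000 mm⁴.
Web: 24 × 70, A = 1 680 mm², y = 55 mm, Ī = 686 000 mm⁴.
Hole (subtracted): ⌀12, A = 113.1 mm², y = 10 mm, Ī = 1 018 mm⁴.
Centroid: ȳ = ΣA·y / ΣA = 23.11 mm.
Transfer each piece to the centroidal x-axis using Ī + A·d² with d = y − 23.11:
  flange: d = -13.11 mm → contributes +861 785 mm⁴
  web: d = 31.89 mm → contributes +2 394 589 mm⁴
  hole: d = -13.11 mm → contributes −20 454 mm⁴
Total I = 3 235 920 mm⁴.

I_x ≈ 3.2 × 10⁶ mm⁴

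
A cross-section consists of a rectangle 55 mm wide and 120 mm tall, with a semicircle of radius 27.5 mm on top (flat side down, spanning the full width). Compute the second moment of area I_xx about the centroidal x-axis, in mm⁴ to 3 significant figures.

I_xx ≈ 1.32 × 10⁷ mm⁴

Decompose the section into non-overlapping parts with the origin at the bottom-left of its bounding rectangle.
Rectangular body: 55 × 120, A = 6 600 mm², y = 60 mm, Ī = 7 920 000 mm⁴.
Semicircular cap: semicircle r = 27.5, A = 1187.9 mm², y = 131.67 mm, Ī = 62 772 mm⁴.
Centroid: ȳ = ΣA·y / ΣA = 70.932 mm.
Transfer each piece to the centroidal x-axis using Ī + A·d² with d = y − 70.932:
  rectangular body: d = -10.932 mm → contributes +8 708 794 mm⁴
  semicircular cap: d = 60.739 mm → contributes +4 445 273 mm⁴
Total I = 13 154 067 mm⁴.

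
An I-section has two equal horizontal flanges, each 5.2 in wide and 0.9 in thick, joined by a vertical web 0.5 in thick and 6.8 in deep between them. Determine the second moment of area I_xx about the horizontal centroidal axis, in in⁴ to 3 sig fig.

I_xx ≈ 152 in⁴

Treat the section as a set of non-overlapping primitives; coordinates are from the bounding-box lower-left.
Bottom flange: 5.2 × 0.9, A = 4.68 in², y = 0.45 in, Ī = 0.3159 in⁴.
Web: 0.5 × 6.8, A = 3.4 in², y = 4.3 in, Ī = 13.101 in⁴.
Top flange: 5.2 × 0.9, A = 4.68 in², y = 8.15 in, Ī = 0.3159 in⁴.
By symmetry the centroid is at mid-height, ȳ = 4.3 in.
Transfer each piece to the horizontal centroidal axis using Ī + A·d² with d = y − 4.3:
  bottom flange: d = -3.85 in → contributes +69.685 in⁴
  web: d = 0 in → contributes +13.101 in⁴
  top flange: d = 3.85 in → contributes +69.685 in⁴
Total I = 152.47 in⁴.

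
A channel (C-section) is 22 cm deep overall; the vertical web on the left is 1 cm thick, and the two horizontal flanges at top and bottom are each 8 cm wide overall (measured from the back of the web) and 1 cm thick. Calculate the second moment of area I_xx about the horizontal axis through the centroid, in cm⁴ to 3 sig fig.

I_xx ≈ 2430 cm⁴

Break the section into simple shapes (no overlaps), measuring from the bottom-left corner of the bounding box.
Web: 1 × 22, A = 22 cm², y = 11 cm, Ī = 887.33 cm⁴.
Top flange (beyond web): 7 × 1, A = 7 cm², y = 21.5 cm, Ī = 0.58333 cm⁴.
Bottom flange (beyond web): 7 × 1, A = 7 cm², y = 0.5 cm, Ī = 0.58333 cm⁴.
By symmetry the centroid is at mid-height, ȳ = 11 cm.
Transfer each piece to the horizontal axis through the centroid using Ī + A·d² with d = y − 11:
  web: d = 0 cm → contributes +887.33 cm⁴
  top flange (beyond web): d = 10.5 cm → contributes +772.33 cm⁴
  bottom flange (beyond web): d = -10.5 cm → contributes +772.33 cm⁴
Total I = 2 432 cm⁴.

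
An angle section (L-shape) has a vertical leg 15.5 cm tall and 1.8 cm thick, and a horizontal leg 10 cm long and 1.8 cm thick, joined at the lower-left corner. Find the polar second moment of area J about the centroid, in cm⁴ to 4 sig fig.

J ≈ 1347 cm⁴

Treat the section as a set of non-overlapping primitives; coordinates are from the bounding-box lower-left.
Vertical leg: 1.8 × 15.5, A = 27.9 cm², y = 7.75 cm, Ī = 558.581 cm⁴.
Horizontal leg (remainder): 8.2 × 1.8, A = 14.76 cm², y = 0.9 cm, Ī = 3.9852 cm⁴.
Centroid: ȳ = ΣA·y / ΣA = 5.37996 cm.
Transfer each piece to the centroidal x-axis using Ī + A·d² with d = y − 5.37996:
  vertical leg: d = 2.37004 cm → contributes +715.298 cm⁴
  horizontal leg (remainder): d = -4.47996 cm → contributes +300.219 cm⁴
Total I = 1015.52 cm⁴.
For the y-axis: x̄ = 2.62996 cm.
Repeating about the centroidal y-axis gives I_y = 331.567 cm⁴.
Polar second moment: J = I_x + I_y = 1347.08 cm⁴.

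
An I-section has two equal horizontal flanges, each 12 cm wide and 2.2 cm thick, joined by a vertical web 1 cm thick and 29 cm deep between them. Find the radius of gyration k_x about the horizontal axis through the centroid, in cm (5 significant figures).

Break the section into simple shapes (no overlaps), measuring from the bottom-left corner of the bounding box.
Bottom flange: 12 × 2.2, A = 26.4 cm², y = 1.1 cm, Ī = 10.648 cm⁴.
Web: 1 × 29, A = 29 cm², y = 16.7 cm, Ī = 2032.417 cm⁴.
Top flange: 12 × 2.2, A = 26.4 cm², y = 32.3 cm, Ī = 10.648 cm⁴.
By symmetry the centroid is at mid-height, ȳ = 16.7 cm.
Transfer each piece to the horizontal axis through the centroid using Ī + A·d² with d = y − 16.7:
  bottom flange: d = -15.6 cm → contributes +6435.352 cm⁴
  web: d = 0 cm → contributes +2032.417 cm⁴
  top flange: d = 15.6 cm → contributes +6435.352 cm⁴
Total I = 14903.12 cm⁴.
Radius of gyration: k = √(I/A) = √(14903.12 / 81.8) = 13.49777 cm.

k_x ≈ 13.498 cm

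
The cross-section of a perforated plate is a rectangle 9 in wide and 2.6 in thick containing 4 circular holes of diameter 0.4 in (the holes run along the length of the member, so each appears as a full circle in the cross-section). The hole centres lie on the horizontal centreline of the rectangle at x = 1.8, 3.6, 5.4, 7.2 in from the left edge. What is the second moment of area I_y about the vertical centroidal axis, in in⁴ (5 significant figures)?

Break the section into simple shapes (no overlaps), measuring from the bottom-left corner of the bounding box.
Plate: 9 × 2.6, A = 23.4 in², x = 4.5 in, Ī = 157.95 in⁴.
Hole 1 (subtracted): ⌀0.4, A = 0.1256637 in², x = 1.8 in, Ī = 0.001256637 in⁴.
Hole 2 (subtracted): ⌀0.4, A = 0.1256637 in², x = 3.6 in, Ī = 0.001256637 in⁴.
Hole 3 (subtracted): ⌀0.4, A = 0.1256637 in², x = 5.4 in, Ī = 0.001256637 in⁴.
Hole 4 (subtracted): ⌀0.4, A = 0.1256637 in², x = 7.2 in, Ī = 0.001256637 in⁴.
By symmetry the centroid is at mid-width, x̄ = 4.5 in.
Transfer each piece to the vertical centroidal axis using Ī + A·d² with d = x − 4.5:
  plate: d = 0 in → contributes +157.95 in⁴
  hole 1: d = -2.7 in → contributes −0.9173451 in⁴
  hole 2: d = -0.9 in → contributes −0.1030442 in⁴
  hole 3: d = 0.9 in → contributes −0.1030442 in⁴
  hole 4: d = 2.7 in → contributes −0.9173451 in⁴
Total I = 155.9092 in⁴.

I_y ≈ 155.91 in⁴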